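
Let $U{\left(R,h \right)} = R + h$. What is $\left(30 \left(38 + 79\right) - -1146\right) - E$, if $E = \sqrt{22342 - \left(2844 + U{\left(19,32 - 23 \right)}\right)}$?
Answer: $4656 - \sqrt{19470} \approx 4516.5$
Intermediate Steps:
$E = \sqrt{19470}$ ($E = \sqrt{22342 - 2872} = \sqrt{19470} \approx 139.53$)
$\left(30 \left(38 + 79\right) - -1146\right) - E = \left(30 \left(38 + 79\right) - -1146\right) - \sqrt{19470} = \left(30 \cdot 117 + \left(-1237 + 2383\right)\right) - \sqrt{19470} = \left(3510 + 1146\right) - \sqrt{19470} = 4656 - \sqrt{19470}$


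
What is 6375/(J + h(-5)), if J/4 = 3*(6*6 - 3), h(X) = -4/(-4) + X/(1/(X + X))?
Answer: 2125/149 ≈ 14.262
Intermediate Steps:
h(X) = 1 + 2*X**2 (h(X) = -4*(-1/4) + X/(1/(2*X)) = 1 + X/((1/(2*X))) = 1 + X*(2*X) = 1 + 2*X**2)
J = 396 (J = 4*(3*(6*6 - 3)) = 4*(3*(36 - 3)) = 4*(3*33) = 4*99 = 396)
6375/(J + h(-5)) = 6375/(396 + (1 + 2*(-5)**2)) = 6375/(396 + (1 + 2*25)) = 6375/(396 + (1 + 50)) = 6375/(396 + 51) = 6375/447 = 6375*(1/447) = 2125/149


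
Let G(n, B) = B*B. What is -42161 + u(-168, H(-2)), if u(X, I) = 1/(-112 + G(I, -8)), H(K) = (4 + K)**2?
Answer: -2023729/48 ≈ -42161.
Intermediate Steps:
G(n, B) = B**2
u(X, I) = -1/48 (u(X, I) = 1/(-112 + (-8)**2) = 1/(-112 + 64) = 1/(-48) = -1/48)
-42161 + u(-168, H(-2)) = -42161 - 1/48 = -2023729/48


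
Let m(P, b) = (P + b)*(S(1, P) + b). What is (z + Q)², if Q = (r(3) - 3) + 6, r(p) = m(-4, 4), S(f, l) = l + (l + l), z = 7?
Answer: 100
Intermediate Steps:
S(f, l) = 3*l (S(f, l) = l + 2*l = 3*l)
m(P, b) = (P + b)*(b + 3*P) (m(P, b) = (P + b)*(3*P + b) = (P + b)*(b + 3*P))
r(p) = 0 (r(p) = 4² + 3*(-4)² + 4*(-4)*4 = 16 + 3*16 - 64 = 16 + 48 - 64 = 0)
Q = 3 (Q = (0 - 3) + 6 = -3 + 6 = 3)
(z + Q)² = (7 + 3)² = 10² = 100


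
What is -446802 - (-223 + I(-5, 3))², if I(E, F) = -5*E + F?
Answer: -484827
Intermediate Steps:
I(E, F) = F - 5*E
-446802 - (-223 + I(-5, 3))² = -446802 - (-223 + (3 - 5*(-5)))² = -446802 - (-223 + (3 + 25))² = -446802 - (-223 + 28)² = -446802 - 1*(-195)² = -446802 - 1*38025 = -446802 - 38025 = -484827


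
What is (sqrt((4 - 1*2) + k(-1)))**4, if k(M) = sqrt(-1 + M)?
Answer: (2 + I*sqrt(2))**2 ≈ 2.0 + 5.6569*I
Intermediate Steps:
(sqrt((4 - 1*2) + k(-1)))**4 = (sqrt((4 - 1*2) + sqrt(-1 - 1)))**4 = (sqrt((4 - 2) + sqrt(-2)))**4 = (sqrt(2 + I*sqrt(2)))**4 = (2 + I*sqrt(2))**2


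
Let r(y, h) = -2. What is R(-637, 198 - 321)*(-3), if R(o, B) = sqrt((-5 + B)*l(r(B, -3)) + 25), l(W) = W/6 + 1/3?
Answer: -15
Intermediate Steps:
l(W) = 1/3 + W/6 (l(W) = W*(1/6) + 1*(1/3) = W/6 + 1/3 = 1/3 + W/6)
R(o, B) = 5 (R(o, B) = sqrt((-5 + B)*(1/3 + (1/6)*(-2)) + 25) = sqrt((-5 + B)*(1/3 - 1/3) + 25) = sqrt((-5 + B)*0 + 25) = sqrt(0 + 25) = sqrt(25) = 5)
R(-637, 198 - 321)*(-3) = 5*(-3) = -15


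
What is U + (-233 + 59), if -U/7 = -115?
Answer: 631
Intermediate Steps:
U = 805 (U = -7*(-115) = 805)
U + (-233 + 59) = 805 + (-233 + 59) = 805 - 174 = 631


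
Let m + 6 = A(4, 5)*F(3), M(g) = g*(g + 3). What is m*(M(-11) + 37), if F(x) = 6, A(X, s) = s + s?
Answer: 6750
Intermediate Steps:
A(X, s) = 2*s
M(g) = g*(3 + g)
m = 54 (m = -6 + (2*5)*6 = -6 + 10*6 = -6 + 60 = 54)
m*(M(-11) + 37) = 54*(-11*(3 - 11) + 37) = 54*(-11*(-8) + 37) = 54*(88 + 37) = 54*125 = 6750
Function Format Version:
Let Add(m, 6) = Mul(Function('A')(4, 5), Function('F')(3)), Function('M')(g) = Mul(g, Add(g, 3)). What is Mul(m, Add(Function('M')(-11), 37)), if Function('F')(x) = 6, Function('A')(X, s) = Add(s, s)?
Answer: 6750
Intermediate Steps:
Function('A')(X, s) = Mul(2, s)
Function('M')(g) = Mul(g, Add(3, g))
m = 54 (m = Add(-6, Mul(Mul(2, 5), 6)) = Add(-6, Mul(10, 6)) = Add(-6, 60) = 54)
Mul(m, Add(Function('M')(-11), 37)) = Mul(54, Add(Mul(-11, Add(3, -11)), 37)) = Mul(54, Add(Mul(-11, -8), 37)) = Mul(54, Add(88, 37)) = Mul(54, 125) = 6750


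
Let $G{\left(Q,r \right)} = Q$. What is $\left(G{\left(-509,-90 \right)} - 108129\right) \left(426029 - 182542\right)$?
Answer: $-26451940706$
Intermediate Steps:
$\left(G{\left(-509,-90 \right)} - 108129\right) \left(426029 - 182542\right) = \left(-509 - 108129\right) \left(426029 - 182542\right) = \left(-108638\right) 243487 = -26451940706$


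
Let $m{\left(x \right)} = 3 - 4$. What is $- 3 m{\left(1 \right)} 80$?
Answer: $240$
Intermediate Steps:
$m{\left(x \right)} = -1$
$- 3 m{\left(1 \right)} 80 = \left(-3\right) \left(-1\right) 80 = 3 \cdot 80 = 240$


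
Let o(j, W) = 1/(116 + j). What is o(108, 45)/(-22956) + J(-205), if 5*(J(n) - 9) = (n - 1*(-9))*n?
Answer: 41368548479/5142144 ≈ 8045.0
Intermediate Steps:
J(n) = 9 + n*(9 + n)/5 (J(n) = 9 + ((n - 1*(-9))*n)/5 = 9 + ((n + 9)*n)/5 = 9 + ((9 + n)*n)/5 = 9 + (n*(9 + n))/5 = 9 + n*(9 + n)/5)
o(108, 45)/(-22956) + J(-205) = 1/((116 + 108)*(-22956)) + (9 + (⅕)*(-205)² + (9/5)*(-205)) = -1/22956/224 + (9 + (⅕)*42025 - 369) = (1/224)*(-1/22956) + (9 + 8405 - 369) = -1/5142144 + 8045 = 41368548479/5142144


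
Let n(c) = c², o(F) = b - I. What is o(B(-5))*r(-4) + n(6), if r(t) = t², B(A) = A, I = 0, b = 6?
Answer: 132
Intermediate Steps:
o(F) = 6 (o(F) = 6 - 1*0 = 6 + 0 = 6)
o(B(-5))*r(-4) + n(6) = 6*(-4)² + 6² = 6*16 + 36 = 96 + 36 = 132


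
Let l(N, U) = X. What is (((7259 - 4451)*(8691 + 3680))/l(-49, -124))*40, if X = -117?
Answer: -11876160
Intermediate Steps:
l(N, U) = -117
(((7259 - 4451)*(8691 + 3680))/l(-49, -124))*40 = (((7259 - 4451)*(8691 + 3680))/(-117))*40 = ((2808*12371)*(-1/117))*40 = (34737768*(-1/117))*40 = -296904*40 = -11876160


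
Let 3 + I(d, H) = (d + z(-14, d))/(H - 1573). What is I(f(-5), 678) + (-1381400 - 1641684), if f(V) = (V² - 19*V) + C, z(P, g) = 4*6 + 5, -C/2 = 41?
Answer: -2705662932/895 ≈ -3.0231e+6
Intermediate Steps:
C = -82 (C = -2*41 = -82)
z(P, g) = 29 (z(P, g) = 24 + 5 = 29)
f(V) = -82 + V² - 19*V (f(V) = (V² - 19*V) - 82 = -82 + V² - 19*V)
I(d, H) = -3 + (29 + d)/(-1573 + H) (I(d, H) = -3 + (d + 29)/(H - 1573) = -3 + (29 + d)/(-1573 + H))
I(f(-5), 678) + (-1381400 - 1641684) = (4748 + (-82 + (-5)² - 19*(-5)) - 3*678)/(-1573 + 678) + (-1381400 - 1641684) = (4748 + (-82 + 25 + 95) - 2034)/(-895) - 3023084 = -(4748 + 38 - 2034)/895 - 3023084 = -1/895*2752 - 3023084 = -2752/895 - 3023084 = -2705662932/895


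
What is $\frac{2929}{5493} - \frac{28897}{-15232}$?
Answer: $\frac{203345749}{83669376} \approx 2.4303$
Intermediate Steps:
$\frac{2929}{5493} - \frac{28897}{-15232} = 2929 \cdot \frac{1}{5493} - - \frac{28897}{15232} = \frac{2929}{5493} + \frac{28897}{15232} = \frac{203345749}{83669376}$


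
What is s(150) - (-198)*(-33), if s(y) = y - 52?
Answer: -6436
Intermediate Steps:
s(y) = -52 + y
s(150) - (-198)*(-33) = (-52 + 150) - (-198)*(-33) = 98 - 1*6534 = 98 - 6534 = -6436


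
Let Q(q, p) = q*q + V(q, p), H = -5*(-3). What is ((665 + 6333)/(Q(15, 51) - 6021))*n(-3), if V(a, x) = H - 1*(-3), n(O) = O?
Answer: 3499/963 ≈ 3.6334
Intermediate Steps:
H = 15
V(a, x) = 18 (V(a, x) = 15 - 1*(-3) = 15 + 3 = 18)
Q(q, p) = 18 + q² (Q(q, p) = q*q + 18 = q² + 18 = 18 + q²)
((665 + 6333)/(Q(15, 51) - 6021))*n(-3) = ((665 + 6333)/((18 + 15²) - 6021))*(-3) = (6998/((18 + 225) - 6021))*(-3) = (6998/(243 - 6021))*(-3) = (6998/(-5778))*(-3) = (6998*(-1/5778))*(-3) = -3499/2889*(-3) = 3499/963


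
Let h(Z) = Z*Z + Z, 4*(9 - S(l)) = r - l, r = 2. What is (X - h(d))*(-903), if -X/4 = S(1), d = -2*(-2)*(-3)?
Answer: 150801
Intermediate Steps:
d = -12 (d = 4*(-3) = -12)
S(l) = 17/2 + l/4 (S(l) = 9 - (2 - l)/4 = 9 + (-½ + l/4) = 17/2 + l/4)
h(Z) = Z + Z² (h(Z) = Z² + Z = Z + Z²)
X = -35 (X = -4*(17/2 + (¼)*1) = -4*(17/2 + ¼) = -4*35/4 = -35)
(X - h(d))*(-903) = (-35 - (-12)*(1 - 12))*(-903) = (-35 - (-12)*(-11))*(-903) = (-35 - 1*132)*(-903) = (-35 - 132)*(-903) = -167*(-903) = 150801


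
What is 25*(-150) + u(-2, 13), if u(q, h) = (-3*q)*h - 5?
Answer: -3677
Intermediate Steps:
u(q, h) = -5 - 3*h*q (u(q, h) = -3*h*q - 5 = -5 - 3*h*q)
25*(-150) + u(-2, 13) = 25*(-150) + (-5 - 3*13*(-2)) = -3750 + (-5 + 78) = -3750 + 73 = -3677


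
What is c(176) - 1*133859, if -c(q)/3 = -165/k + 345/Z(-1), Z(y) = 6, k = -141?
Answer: -12599291/94 ≈ -1.3404e+5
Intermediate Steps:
c(q) = -16545/94 (c(q) = -3*(-165/(-141) + 345/6) = -3*(-165*(-1/141) + 345*(1/6)) = -3*(55/47 + 115/2) = -3*5515/94 = -16545/94)
c(176) - 1*133859 = -16545/94 - 1*133859 = -16545/94 - 133859 = -12599291/94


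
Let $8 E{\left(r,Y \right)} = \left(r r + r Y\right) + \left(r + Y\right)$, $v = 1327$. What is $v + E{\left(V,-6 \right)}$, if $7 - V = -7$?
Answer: $1342$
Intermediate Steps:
$V = 14$ ($V = 7 - -7 = 7 + 7 = 14$)
$E{\left(r,Y \right)} = \frac{Y}{8} + \frac{r}{8} + \frac{r^{2}}{8} + \frac{Y r}{8}$ ($E{\left(r,Y \right)} = \frac{\left(r r + r Y\right) + \left(r + Y\right)}{8} = \frac{\left(r^{2} + Y r\right) + \left(Y + r\right)}{8} = \frac{Y + r + r^{2} + Y r}{8} = \frac{Y}{8} + \frac{r}{8} + \frac{r^{2}}{8} + \frac{Y r}{8}$)
$v + E{\left(V,-6 \right)} = 1327 + \left(\frac{1}{8} \left(-6\right) + \frac{1}{8} \cdot 14 + \frac{14^{2}}{8} + \frac{1}{8} \left(-6\right) 14\right) = 1327 + \left(- \frac{3}{4} + \frac{7}{4} + \frac{1}{8} \cdot 196 - \frac{21}{2}\right) = 1327 + \left(- \frac{3}{4} + \frac{7}{4} + \frac{49}{2} - \frac{21}{2}\right) = 1327 + 15 = 1342$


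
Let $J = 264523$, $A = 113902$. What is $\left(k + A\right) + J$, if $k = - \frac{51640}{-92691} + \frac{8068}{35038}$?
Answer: $\frac{614508088150979}{1623853629} \approx 3.7843 \cdot 10^{5}$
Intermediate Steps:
$k = \frac{1278596654}{1623853629}$ ($k = \left(-51640\right) \left(- \frac{1}{92691}\right) + 8068 \cdot \frac{1}{35038} = \frac{51640}{92691} + \frac{4034}{17519} = \frac{1278596654}{1623853629} \approx 0.78738$)
$\left(k + A\right) + J = \left(\frac{1278596654}{1623853629} + 113902\right) + 264523 = \frac{184961454647012}{1623853629} + 264523 = \frac{614508088150979}{1623853629}$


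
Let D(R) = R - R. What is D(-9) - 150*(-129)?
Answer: 19350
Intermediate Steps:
D(R) = 0
D(-9) - 150*(-129) = 0 - 150*(-129) = 0 + 19350 = 19350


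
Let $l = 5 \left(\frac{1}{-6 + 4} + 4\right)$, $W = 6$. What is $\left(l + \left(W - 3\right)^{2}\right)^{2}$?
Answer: $\frac{2809}{4} \approx 702.25$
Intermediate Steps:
$l = \frac{35}{2}$ ($l = 5 \left(\frac{1}{-2} + 4\right) = 5 \left(- \frac{1}{2} + 4\right) = 5 \cdot \frac{7}{2} = \frac{35}{2} \approx 17.5$)
$\left(l + \left(W - 3\right)^{2}\right)^{2} = \left(\frac{35}{2} + \left(6 - 3\right)^{2}\right)^{2} = \left(\frac{35}{2} + 3^{2}\right)^{2} = \left(\frac{35}{2} + 9\right)^{2} = \left(\frac{53}{2}\right)^{2} = \frac{2809}{4}$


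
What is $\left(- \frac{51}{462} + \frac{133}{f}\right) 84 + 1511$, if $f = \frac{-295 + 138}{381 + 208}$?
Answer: $- \frac{69789905}{1727} \approx -40411.0$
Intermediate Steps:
$f = - \frac{157}{589} \approx -0.26655$
$\left(- \frac{51}{462} + \frac{133}{f}\right) 84 + 1511 = \left(- \frac{51}{462} + \frac{133}{- \frac{157}{589}}\right) 84 + 1511 = \left(\left(-51\right) \frac{1}{462} + 133 \left(- \frac{589}{157}\right)\right) 84 + 1511 = \left(- \frac{17}{154} - \frac{78337}{157}\right) 84 + 1511 = \left(- \frac{12066567}{24178}\right) 84 + 1511 = - \frac{72399402}{1727} + 1511 = - \frac{69789905}{1727}$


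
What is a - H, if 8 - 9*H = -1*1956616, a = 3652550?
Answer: 10305442/3 ≈ 3.4351e+6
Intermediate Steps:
H = 652208/3 (H = 8/9 - (-1)*1956616/9 = 8/9 - ⅑*(-1956616) = 8/9 + 1956616/9 = 652208/3 ≈ 2.1740e+5)
a - H = 3652550 - 1*652208/3 = 3652550 - 652208/3 = 10305442/3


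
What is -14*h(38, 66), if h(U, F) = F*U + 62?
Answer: -35980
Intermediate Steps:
h(U, F) = 62 + F*U
-14*h(38, 66) = -14*(62 + 66*38) = -14*(62 + 2508) = -14*2570 = -35980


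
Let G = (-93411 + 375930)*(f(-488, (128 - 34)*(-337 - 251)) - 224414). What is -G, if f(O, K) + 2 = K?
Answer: 79017174072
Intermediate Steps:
f(O, K) = -2 + K
G = -79017174072 (G = (-93411 + 375930)*((-2 + (128 - 34)*(-337 - 251)) - 224414) = 282519*((-2 + 94*(-588)) - 224414) = 282519*((-2 - 55272) - 224414) = 282519*(-55274 - 224414) = 282519*(-279688) = -79017174072)
-G = -1*(-79017174072) = 79017174072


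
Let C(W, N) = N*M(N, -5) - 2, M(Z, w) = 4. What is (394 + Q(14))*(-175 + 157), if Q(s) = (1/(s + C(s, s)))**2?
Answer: -16396713/2312 ≈ -7092.0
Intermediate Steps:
C(W, N) = -2 + 4*N (C(W, N) = N*4 - 2 = 4*N - 2 = -2 + 4*N)
Q(s) = (-2 + 5*s)**(-2) (Q(s) = (1/(s + (-2 + 4*s)))**2 = (1/(-2 + 5*s))**2 = (-2 + 5*s)**(-2))
(394 + Q(14))*(-175 + 157) = (394 + (-2 + 5*14)**(-2))*(-175 + 157) = (394 + (-2 + 70)**(-2))*(-18) = (394 + 68**(-2))*(-18) = (394 + 1/4624)*(-18) = (1821857/4624)*(-18) = -16396713/2312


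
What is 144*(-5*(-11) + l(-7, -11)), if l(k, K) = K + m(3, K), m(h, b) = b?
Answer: 4752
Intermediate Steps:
l(k, K) = 2*K (l(k, K) = K + K = 2*K)
144*(-5*(-11) + l(-7, -11)) = 144*(-5*(-11) + 2*(-11)) = 144*(55 - 22) = 144*33 = 4752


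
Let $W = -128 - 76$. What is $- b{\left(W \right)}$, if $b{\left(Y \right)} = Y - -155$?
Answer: $49$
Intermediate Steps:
$W = -204$
$b{\left(Y \right)} = 155 + Y$ ($b{\left(Y \right)} = Y + 155 = 155 + Y$)
$- b{\left(W \right)} = - (155 - 204) = \left(-1\right) \left(-49\right) = 49$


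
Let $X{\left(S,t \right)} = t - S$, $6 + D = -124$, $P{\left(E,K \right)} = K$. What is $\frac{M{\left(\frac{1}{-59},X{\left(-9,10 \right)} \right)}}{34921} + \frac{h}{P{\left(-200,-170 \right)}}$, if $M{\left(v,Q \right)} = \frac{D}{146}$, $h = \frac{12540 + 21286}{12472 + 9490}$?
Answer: $- \frac{43236517779}{4758831687410} \approx -0.0090855$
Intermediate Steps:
$D = -130$ ($D = -6 - 124 = -130$)
$h = \frac{16913}{10981}$ ($h = \frac{33826}{21962} = 33826 \cdot \frac{1}{21962} = \frac{16913}{10981} \approx 1.5402$)
$M{\left(v,Q \right)} = - \frac{65}{73}$ ($M{\left(v,Q \right)} = - \frac{130}{146} = \left(-130\right) \frac{1}{146} = - \frac{65}{73}$)
$\frac{M{\left(\frac{1}{-59},X{\left(-9,10 \right)} \right)}}{34921} + \frac{h}{P{\left(-200,-170 \right)}} = - \frac{65}{73 \cdot 34921} + \frac{16913}{10981 \left(-170\right)} = \left(- \frac{65}{73}\right) \frac{1}{34921} + \frac{16913}{10981} \left(- \frac{1}{170}\right) = - \frac{65}{2549233} - \frac{16913}{1866770} = - \frac{43236517779}{4758831687410}$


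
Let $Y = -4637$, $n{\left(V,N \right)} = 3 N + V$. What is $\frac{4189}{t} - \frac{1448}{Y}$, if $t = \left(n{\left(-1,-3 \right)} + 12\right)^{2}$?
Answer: $\frac{19430185}{18548} \approx 1047.6$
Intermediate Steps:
$n{\left(V,N \right)} = V + 3 N$
$t = 4$ ($t = \left(\left(-1 + 3 \left(-3\right)\right) + 12\right)^{2} = \left(\left(-1 - 9\right) + 12\right)^{2} = \left(-10 + 12\right)^{2} = 2^{2} = 4$)
$\frac{4189}{t} - \frac{1448}{Y} = \frac{4189}{4} - \frac{1448}{-4637} = 4189 \cdot \frac{1}{4} - - \frac{1448}{4637} = \frac{4189}{4} + \frac{1448}{4637} = \frac{19430185}{18548}$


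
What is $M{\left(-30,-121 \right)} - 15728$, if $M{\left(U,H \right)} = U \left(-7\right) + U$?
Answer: $-15548$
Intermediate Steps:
$M{\left(U,H \right)} = - 6 U$ ($M{\left(U,H \right)} = - 7 U + U = - 6 U$)
$M{\left(-30,-121 \right)} - 15728 = \left(-6\right) \left(-30\right) - 15728 = 180 - 15728 = -15548$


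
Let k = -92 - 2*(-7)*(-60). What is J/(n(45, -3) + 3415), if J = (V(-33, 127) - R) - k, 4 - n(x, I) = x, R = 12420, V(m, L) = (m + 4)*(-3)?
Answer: -11401/3374 ≈ -3.3791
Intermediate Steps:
V(m, L) = -12 - 3*m (V(m, L) = (4 + m)*(-3) = -12 - 3*m)
n(x, I) = 4 - x
k = -932 (k = -92 + 14*(-60) = -92 - 840 = -932)
J = -11401 (J = ((-12 - 3*(-33)) - 1*12420) - 1*(-932) = ((-12 + 99) - 12420) + 932 = (87 - 12420) + 932 = -12333 + 932 = -11401)
J/(n(45, -3) + 3415) = -11401/((4 - 1*45) + 3415) = -11401/((4 - 45) + 3415) = -11401/(-41 + 3415) = -11401/3374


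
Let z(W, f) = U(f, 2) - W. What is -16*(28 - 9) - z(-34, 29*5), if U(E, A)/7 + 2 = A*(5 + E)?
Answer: -2424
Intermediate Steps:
U(E, A) = -14 + 7*A*(5 + E) (U(E, A) = -14 + 7*(A*(5 + E)) = -14 + 7*A*(5 + E))
z(W, f) = 56 - W + 14*f (z(W, f) = (-14 + 35*2 + 7*2*f) - W = (-14 + 70 + 14*f) - W = (56 + 14*f) - W = 56 - W + 14*f)
-16*(28 - 9) - z(-34, 29*5) = -16*(28 - 9) - (56 - 1*(-34) + 14*(29*5)) = -16*19 - (56 + 34 + 14*145) = -304 - (56 + 34 + 2030) = -304 - 1*2120 = -304 - 2120 = -2424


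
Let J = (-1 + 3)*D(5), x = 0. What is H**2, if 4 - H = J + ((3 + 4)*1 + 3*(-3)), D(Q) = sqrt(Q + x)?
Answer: 56 - 24*sqrt(5) ≈ 2.3344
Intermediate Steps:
D(Q) = sqrt(Q) (D(Q) = sqrt(Q + 0) = sqrt(Q))
J = 2*sqrt(5) (J = (-1 + 3)*sqrt(5) = 2*sqrt(5) ≈ 4.4721)
H = 6 - 2*sqrt(5) (H = 4 - (2*sqrt(5) + ((3 + 4)*1 + 3*(-3))) = 4 - (2*sqrt(5) + (7*1 - 9)) = 4 - (2*sqrt(5) + (7 - 9)) = 4 - (2*sqrt(5) - 2) = 4 - (-2 + 2*sqrt(5)) = 4 + (2 - 2*sqrt(5)) = 6 - 2*sqrt(5) ≈ 1.5279)
H**2 = (6 - 2*sqrt(5))**2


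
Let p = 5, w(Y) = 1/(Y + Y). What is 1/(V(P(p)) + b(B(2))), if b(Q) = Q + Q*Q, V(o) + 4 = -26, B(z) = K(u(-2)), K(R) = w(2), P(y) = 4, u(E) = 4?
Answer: -16/475 ≈ -0.033684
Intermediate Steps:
w(Y) = 1/(2*Y)
K(R) = ¼ (K(R) = (½)/2 = (½)*(½) = ¼)
B(z) = ¼
V(o) = -30 (V(o) = -4 - 26 = -30)
b(Q) = Q + Q²
1/(V(P(p)) + b(B(2))) = 1/(-30 + (1 + ¼)/4) = 1/(-30 + (¼)*(5/4)) = 1/(-30 + 5/16) = 1/(-475/16) = -16/475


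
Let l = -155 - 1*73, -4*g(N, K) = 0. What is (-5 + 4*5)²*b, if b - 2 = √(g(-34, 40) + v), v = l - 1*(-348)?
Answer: 450 + 450*√30 ≈ 2914.8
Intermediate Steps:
g(N, K) = 0 (g(N, K) = -¼*0 = 0)
l = -228 (l = -155 - 73 = -228)
v = 120 (v = -228 - 1*(-348) = -228 + 348 = 120)
b = 2 + 2*√30 (b = 2 + √(0 + 120) = 2 + √120 = 2 + 2*√30 ≈ 12.954)
(-5 + 4*5)²*b = (-5 + 4*5)²*(2 + 2*√30) = (-5 + 20)²*(2 + 2*√30) = 15²*(2 + 2*√30) = 225*(2 + 2*√30) = 450 + 450*√30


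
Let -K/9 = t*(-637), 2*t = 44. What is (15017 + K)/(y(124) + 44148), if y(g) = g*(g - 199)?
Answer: 141143/34848 ≈ 4.0502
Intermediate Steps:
y(g) = g*(-199 + g)
t = 22 (t = (½)*44 = 22)
K = 126126 (K = -198*(-637) = -9*(-14014) = 126126)
(15017 + K)/(y(124) + 44148) = (15017 + 126126)/(124*(-199 + 124) + 44148) = 141143/(124*(-75) + 44148) = 141143/(-9300 + 44148) = 141143/34848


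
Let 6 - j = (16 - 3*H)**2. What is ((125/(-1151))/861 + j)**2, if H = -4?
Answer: 594451305230662489/982102802121 ≈ 6.0528e+5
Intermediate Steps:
j = -778 (j = 6 - (16 - 3*(-4))**2 = 6 - (16 + 12)**2 = 6 - 1*28**2 = 6 - 1*784 = 6 - 784 = -778)
((125/(-1151))/861 + j)**2 = ((125/(-1151))/861 - 778)**2 = ((125*(-1/1151))*(1/861) - 778)**2 = (-125/1151*1/861 - 778)**2 = (-125/991011 - 778)**2 = (-771006683/991011)**2 = 594451305230662489/982102802121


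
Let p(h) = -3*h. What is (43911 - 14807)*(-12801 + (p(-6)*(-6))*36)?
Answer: -485716656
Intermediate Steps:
(43911 - 14807)*(-12801 + (p(-6)*(-6))*36) = (43911 - 14807)*(-12801 + (-3*(-6)*(-6))*36) = 29104*(-12801 + (18*(-6))*36) = 29104*(-12801 - 108*36) = 29104*(-12801 - 3888) = 29104*(-16689) = -485716656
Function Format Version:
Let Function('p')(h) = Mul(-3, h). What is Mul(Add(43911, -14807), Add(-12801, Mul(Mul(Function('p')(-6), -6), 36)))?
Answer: -485716656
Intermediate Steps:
Mul(Add(43911, -14807), Add(-12801, Mul(Mul(Function('p')(-6), -6), 36))) = Mul(Add(43911, -14807), Add(-12801, Mul(Mul(Mul(-3, -6), -6), 36))) = Mul(29104, Add(-12801, Mul(Mul(18, -6), 36))) = Mul(29104, Add(-12801, Mul(-108, 36))) = Mul(29104, Add(-12801, -3888)) = Mul(29104, -16689) = -485716656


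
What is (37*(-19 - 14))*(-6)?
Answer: 7326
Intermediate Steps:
(37*(-19 - 14))*(-6) = (37*(-33))*(-6) = -1221*(-6) = 7326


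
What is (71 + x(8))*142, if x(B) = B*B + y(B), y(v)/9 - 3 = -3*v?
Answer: -7668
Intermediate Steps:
y(v) = 27 - 27*v (y(v) = 27 + 9*(-3*v) = 27 - 27*v)
x(B) = 27 + B**2 - 27*B (x(B) = B*B + (27 - 27*B) = B**2 + (27 - 27*B) = 27 + B**2 - 27*B)
(71 + x(8))*142 = (71 + (27 + 8**2 - 27*8))*142 = (71 + (27 + 64 - 216))*142 = (71 - 125)*142 = -54*142 = -7668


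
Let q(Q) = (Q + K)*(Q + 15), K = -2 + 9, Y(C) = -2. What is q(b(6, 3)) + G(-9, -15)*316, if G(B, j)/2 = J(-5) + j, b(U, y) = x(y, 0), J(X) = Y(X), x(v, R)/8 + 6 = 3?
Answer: -10591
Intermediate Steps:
x(v, R) = -24 (x(v, R) = -48 + 8*3 = -48 + 24 = -24)
J(X) = -2
b(U, y) = -24
K = 7
G(B, j) = -4 + 2*j (G(B, j) = 2*(-2 + j) = -4 + 2*j)
q(Q) = (7 + Q)*(15 + Q) (q(Q) = (Q + 7)*(Q + 15) = (7 + Q)*(15 + Q))
q(b(6, 3)) + G(-9, -15)*316 = (105 + (-24)**2 + 22*(-24)) + (-4 + 2*(-15))*316 = (105 + 576 - 528) + (-4 - 30)*316 = 153 - 34*316 = 153 - 10744 = -10591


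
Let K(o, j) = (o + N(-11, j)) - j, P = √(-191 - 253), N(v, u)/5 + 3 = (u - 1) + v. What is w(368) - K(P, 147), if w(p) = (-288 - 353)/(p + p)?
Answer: -378209/736 - 2*I*√111 ≈ -513.87 - 21.071*I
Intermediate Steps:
N(v, u) = -20 + 5*u + 5*v (N(v, u) = -15 + 5*((u - 1) + v) = -15 + 5*((-1 + u) + v) = -15 + 5*(-1 + u + v) = -15 + (-5 + 5*u + 5*v) = -20 + 5*u + 5*v)
P = 2*I*√111 (P = √(-444) = 2*I*√111 ≈ 21.071*I)
K(o, j) = -75 + o + 4*j (K(o, j) = (o + (-20 + 5*j + 5*(-11))) - j = (o + (-20 + 5*j - 55)) - j = (o + (-75 + 5*j)) - j = (-75 + o + 5*j) - j = -75 + o + 4*j)
w(p) = -641/(2*p) (w(p) = -641*1/(2*p) = -641/(2*p))
w(368) - K(P, 147) = -641/2/368 - (-75 + 2*I*√111 + 4*147) = -641/2*1/368 - (-75 + 2*I*√111 + 588) = -641/736 - (513 + 2*I*√111) = -641/736 + (-513 - 2*I*√111) = -378209/736 - 2*I*√111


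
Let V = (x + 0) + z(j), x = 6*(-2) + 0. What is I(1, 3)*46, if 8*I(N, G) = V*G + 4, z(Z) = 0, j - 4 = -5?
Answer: -184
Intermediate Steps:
j = -1 (j = 4 - 5 = -1)
x = -12 (x = -12 + 0 = -12)
V = -12 (V = (-12 + 0) + 0 = -12 + 0 = -12)
I(N, G) = ½ - 3*G/2 (I(N, G) = (-12*G + 4)/8 = (4 - 12*G)/8 = ½ - 3*G/2)
I(1, 3)*46 = (½ - 3/2*3)*46 = (½ - 9/2)*46 = -4*46 = -184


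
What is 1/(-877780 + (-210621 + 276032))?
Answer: -1/812369 ≈ -1.2310e-6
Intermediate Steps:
1/(-877780 + (-210621 + 276032)) = 1/(-877780 + 65411) = 1/(-812369) = -1/812369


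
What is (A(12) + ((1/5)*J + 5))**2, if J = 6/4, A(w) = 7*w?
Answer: 797449/100 ≈ 7974.5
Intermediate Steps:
J = 3/2 (J = 6*(1/4) = 3/2 ≈ 1.5000)
(A(12) + ((1/5)*J + 5))**2 = (7*12 + ((1/5)*(3/2) + 5))**2 = (84 + ((1*(1/5))*(3/2) + 5))**2 = (84 + ((1/5)*(3/2) + 5))**2 = (84 + (3/10 + 5))**2 = (84 + 53/10)**2 = (893/10)**2 = 797449/100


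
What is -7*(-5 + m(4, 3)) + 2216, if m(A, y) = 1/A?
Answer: 8997/4 ≈ 2249.3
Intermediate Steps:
-7*(-5 + m(4, 3)) + 2216 = -7*(-5 + 1/4) + 2216 = -7*(-5 + ¼) + 2216 = -7*(-19/4) + 2216 = 133/4 + 2216 = 8997/4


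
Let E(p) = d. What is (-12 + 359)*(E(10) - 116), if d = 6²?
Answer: -27760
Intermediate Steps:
d = 36
E(p) = 36
(-12 + 359)*(E(10) - 116) = (-12 + 359)*(36 - 116) = 347*(-80) = -27760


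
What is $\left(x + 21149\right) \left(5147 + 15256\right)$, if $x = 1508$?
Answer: $462270771$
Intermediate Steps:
$\left(x + 21149\right) \left(5147 + 15256\right) = \left(1508 + 21149\right) \left(5147 + 15256\right) = 22657 \cdot 20403 = 462270771$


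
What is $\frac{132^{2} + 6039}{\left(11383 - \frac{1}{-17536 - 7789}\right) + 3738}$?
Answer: $\frac{2000675}{1289358} \approx 1.5517$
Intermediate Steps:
$\frac{132^{2} + 6039}{\left(11383 - \frac{1}{-17536 - 7789}\right) + 3738} = \frac{17424 + 6039}{\left(11383 - \frac{1}{-25325}\right) + 3738} = \frac{23463}{\left(11383 - - \frac{1}{25325}\right) + 3738} = \frac{23463}{\left(11383 + \frac{1}{25325}\right) + 3738} = \frac{23463}{\frac{288274476}{25325} + 3738} = \frac{23463}{\frac{382939326}{25325}} = 23463 \cdot \frac{25325}{382939326} = \frac{2000675}{1289358}$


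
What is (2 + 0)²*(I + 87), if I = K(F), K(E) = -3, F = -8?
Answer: 336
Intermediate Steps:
I = -3
(2 + 0)²*(I + 87) = (2 + 0)²*(-3 + 87) = 2²*84 = 4*84 = 336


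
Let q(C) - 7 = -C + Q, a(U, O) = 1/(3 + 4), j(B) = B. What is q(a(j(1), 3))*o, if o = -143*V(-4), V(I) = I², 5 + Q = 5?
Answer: -109824/7 ≈ -15689.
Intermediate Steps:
Q = 0 (Q = -5 + 5 = 0)
a(U, O) = ⅐ (a(U, O) = 1/7 = ⅐)
o = -2288 (o = -143*(-4)² = -143*16 = -2288)
q(C) = 7 - C (q(C) = 7 + (-C + 0) = 7 - C)
q(a(j(1), 3))*o = (7 - 1*⅐)*(-2288) = (7 - ⅐)*(-2288) = (48/7)*(-2288) = -109824/7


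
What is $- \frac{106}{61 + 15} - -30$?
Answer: $\frac{1087}{38} \approx 28.605$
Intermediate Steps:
$- \frac{106}{61 + 15} - -30 = - \frac{106}{76} + \left(-22 + 52\right) = \left(-106\right) \frac{1}{76} + 30 = - \frac{53}{38} + 30 = \frac{1087}{38}$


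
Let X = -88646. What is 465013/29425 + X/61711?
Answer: 26088008693/1815846175 ≈ 14.367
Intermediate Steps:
465013/29425 + X/61711 = 465013/29425 - 88646/61711 = 26088008693/1815846175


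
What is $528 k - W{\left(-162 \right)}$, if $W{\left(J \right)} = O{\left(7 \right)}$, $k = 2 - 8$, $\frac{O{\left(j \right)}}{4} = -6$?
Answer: $-3144$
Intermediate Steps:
$O{\left(j \right)} = -24$ ($O{\left(j \right)} = 4 \left(-6\right) = -24$)
$k = -6$ ($k = 2 - 8 = -6$)
$W{\left(J \right)} = -24$
$528 k - W{\left(-162 \right)} = 528 \left(-6\right) - -24 = -3168 + 24 = -3144$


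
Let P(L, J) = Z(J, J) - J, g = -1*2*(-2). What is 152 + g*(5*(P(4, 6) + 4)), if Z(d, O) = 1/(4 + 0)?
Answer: 117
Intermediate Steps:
Z(d, O) = ¼ (Z(d, O) = 1/4 = ¼)
g = 4 (g = -2*(-2) = 4)
P(L, J) = ¼ - J
152 + g*(5*(P(4, 6) + 4)) = 152 + 4*(5*((¼ - 1*6) + 4)) = 152 + 4*(5*((¼ - 6) + 4)) = 152 + 4*(5*(-23/4 + 4)) = 152 + 4*(5*(-7/4)) = 152 + 4*(-35/4) = 152 - 35 = 117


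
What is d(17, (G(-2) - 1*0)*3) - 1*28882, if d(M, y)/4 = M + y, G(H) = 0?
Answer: -28814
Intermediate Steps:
d(M, y) = 4*M + 4*y (d(M, y) = 4*(M + y) = 4*M + 4*y)
d(17, (G(-2) - 1*0)*3) - 1*28882 = (4*17 + 4*((0 - 1*0)*3)) - 1*28882 = (68 + 4*((0 + 0)*3)) - 28882 = (68 + 4*(0*3)) - 28882 = (68 + 4*0) - 28882 = (68 + 0) - 28882 = 68 - 28882 = -28814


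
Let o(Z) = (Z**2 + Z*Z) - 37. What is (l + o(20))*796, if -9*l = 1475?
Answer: 4292032/9 ≈ 4.7689e+5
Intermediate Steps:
l = -1475/9 (l = -1/9*1475 = -1475/9 ≈ -163.89)
o(Z) = -37 + 2*Z**2 (o(Z) = (Z**2 + Z**2) - 37 = 2*Z**2 - 37 = -37 + 2*Z**2)
(l + o(20))*796 = (-1475/9 + (-37 + 2*20**2))*796 = (-1475/9 + (-37 + 2*400))*796 = (-1475/9 + (-37 + 800))*796 = (-1475/9 + 763)*796 = (5392/9)*796 = 4292032/9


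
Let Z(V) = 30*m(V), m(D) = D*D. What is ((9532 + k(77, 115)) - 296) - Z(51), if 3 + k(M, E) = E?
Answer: -68682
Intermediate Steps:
m(D) = D²
Z(V) = 30*V²
k(M, E) = -3 + E
((9532 + k(77, 115)) - 296) - Z(51) = ((9532 + (-3 + 115)) - 296) - 30*51² = ((9532 + 112) - 296) - 30*2601 = (9644 - 296) - 1*78030 = 9348 - 78030 = -68682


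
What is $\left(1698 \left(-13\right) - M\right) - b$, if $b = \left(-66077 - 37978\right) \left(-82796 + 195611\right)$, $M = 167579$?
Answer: $11738775172$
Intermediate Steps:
$b = -11738964825$ ($b = \left(-104055\right) 112815 = -11738964825$)
$\left(1698 \left(-13\right) - M\right) - b = \left(1698 \left(-13\right) - 167579\right) - -11738964825 = \left(-22074 - 167579\right) + 11738964825 = -189653 + 11738964825 = 11738775172$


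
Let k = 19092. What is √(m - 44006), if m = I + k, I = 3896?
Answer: I*√21018 ≈ 144.98*I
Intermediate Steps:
m = 22988 (m = 3896 + 19092 = 22988)
√(m - 44006) = √(22988 - 44006) = √(-21018) = I*√21018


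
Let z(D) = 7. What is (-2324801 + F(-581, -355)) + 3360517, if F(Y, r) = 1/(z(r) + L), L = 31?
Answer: 39357209/38 ≈ 1.0357e+6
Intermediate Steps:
F(Y, r) = 1/38 (F(Y, r) = 1/(7 + 31) = 1/38)
(-2324801 + F(-581, -355)) + 3360517 = (-2324801 + 1/38) + 3360517 = -88342437/38 + 3360517 = 39357209/38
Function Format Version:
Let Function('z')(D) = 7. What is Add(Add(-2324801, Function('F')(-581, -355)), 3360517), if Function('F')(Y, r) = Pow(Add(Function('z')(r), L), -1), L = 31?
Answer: Rational(39357209, 38) ≈ 1.0357e+6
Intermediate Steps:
Function('F')(Y, r) = Rational(1, 38) (Function('F')(Y, r) = Pow(Add(7, 31), -1) = Pow(38, -1) = Rational(1, 38))
Add(Add(-2324801, Function('F')(-581, -355)), 3360517) = Add(Add(-2324801, Rational(1, 38)), 3360517) = Add(Rational(-88342437, 38), 3360517) = Rational(39357209, 38)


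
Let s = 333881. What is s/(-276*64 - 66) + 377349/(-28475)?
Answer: -190560697/5939550 ≈ -32.083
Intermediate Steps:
s/(-276*64 - 66) + 377349/(-28475) = 333881/(-276*64 - 66) + 377349/(-28475) = 333881/(-17664 - 66) + 377349*(-1/28475) = 333881/(-17730) - 22197/1675 = 333881*(-1/17730) - 22197/1675 = -333881/17730 - 22197/1675 = -190560697/5939550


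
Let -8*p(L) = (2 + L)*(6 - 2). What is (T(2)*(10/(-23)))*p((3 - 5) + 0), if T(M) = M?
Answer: 0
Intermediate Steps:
p(L) = -1 - L/2 (p(L) = -(2 + L)*(6 - 2)/8 = -(2 + L)*4/8 = -(8 + 4*L)/8 = -1 - L/2)
(T(2)*(10/(-23)))*p((3 - 5) + 0) = (2*(10/(-23)))*(-1 - ((3 - 5) + 0)/2) = (2*(10*(-1/23)))*(-1 - (-2 + 0)/2) = (2*(-10/23))*(-1 - ½*(-2)) = -20*(-1 + 1)/23 = -20/23*0 = 0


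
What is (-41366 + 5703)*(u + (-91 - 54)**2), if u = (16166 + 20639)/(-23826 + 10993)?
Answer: -9621057864260/12833 ≈ -7.4971e+8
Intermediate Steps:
u = -36805/12833 (u = 36805/(-12833) = 36805*(-1/12833) = -36805/12833 ≈ -2.8680)
(-41366 + 5703)*(u + (-91 - 54)**2) = (-41366 + 5703)*(-36805/12833 + (-91 - 54)**2) = -35663*(-36805/12833 + (-145)**2) = -35663*(-36805/12833 + 21025) = -35663*269777020/12833 = -9621057864260/12833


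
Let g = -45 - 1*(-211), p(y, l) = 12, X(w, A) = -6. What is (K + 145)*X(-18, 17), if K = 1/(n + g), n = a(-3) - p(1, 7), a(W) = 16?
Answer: -73953/85 ≈ -870.04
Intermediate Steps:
g = 166 (g = -45 + 211 = 166)
n = 4 (n = 16 - 1*12 = 16 - 12 = 4)
K = 1/170 (K = 1/(4 + 166) = 1/170 ≈ 0.0058824)
(K + 145)*X(-18, 17) = (1/170 + 145)*(-6) = (24651/170)*(-6) = -73953/85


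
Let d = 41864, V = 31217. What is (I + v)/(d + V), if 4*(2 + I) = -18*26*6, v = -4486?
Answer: -5190/73081 ≈ -0.071017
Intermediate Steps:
I = -704 (I = -2 + (-18*26*6)/4 = -2 + (-468*6)/4 = -2 + (¼)*(-2808) = -2 - 702 = -704)
(I + v)/(d + V) = (-704 - 4486)/(41864 + 31217) = -5190/73081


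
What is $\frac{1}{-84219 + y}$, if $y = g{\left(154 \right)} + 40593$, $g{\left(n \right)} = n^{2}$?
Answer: $- \frac{1}{19910} \approx -5.0226 \cdot 10^{-5}$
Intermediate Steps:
$y = 64309$ ($y = 154^{2} + 40593 = 23716 + 40593 = 64309$)
$\frac{1}{-84219 + y} = \frac{1}{-84219 + 64309} = \frac{1}{-19910} = - \frac{1}{19910}$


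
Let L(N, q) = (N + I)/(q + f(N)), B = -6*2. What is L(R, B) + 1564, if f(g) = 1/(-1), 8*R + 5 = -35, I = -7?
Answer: 20344/13 ≈ 1564.9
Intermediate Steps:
R = -5 (R = -5/8 + (⅛)*(-35) = -5/8 - 35/8 = -5)
f(g) = -1
B = -12
L(N, q) = (-7 + N)/(-1 + q) (L(N, q) = (N - 7)/(q - 1) = (-7 + N)/(-1 + q))
L(R, B) + 1564 = (-7 - 5)/(-1 - 12) + 1564 = -12/(-13) + 1564 = -1/13*(-12) + 1564 = 12/13 + 1564 = 20344/13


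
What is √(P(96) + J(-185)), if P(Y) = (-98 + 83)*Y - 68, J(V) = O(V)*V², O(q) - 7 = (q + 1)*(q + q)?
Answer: 3*√258919563 ≈ 48273.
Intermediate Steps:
O(q) = 7 + 2*q*(1 + q) (O(q) = 7 + (q + 1)*(q + q) = 7 + (1 + q)*(2*q) = 7 + 2*q*(1 + q))
J(V) = V²*(7 + 2*V + 2*V²) (J(V) = (7 + 2*V + 2*V²)*V² = V²*(7 + 2*V + 2*V²))
P(Y) = -68 - 15*Y (P(Y) = -15*Y - 68 = -68 - 15*Y)
√(P(96) + J(-185)) = √((-68 - 15*96) + (-185)²*(7 + 2*(-185) + 2*(-185)²)) = √((-68 - 1440) + 34225*(7 - 370 + 2*34225)) = √(-1508 + 34225*(7 - 370 + 68450)) = √(-1508 + 34225*68087) = √(-1508 + 2330277575) = √2330276067 = 3*√258919563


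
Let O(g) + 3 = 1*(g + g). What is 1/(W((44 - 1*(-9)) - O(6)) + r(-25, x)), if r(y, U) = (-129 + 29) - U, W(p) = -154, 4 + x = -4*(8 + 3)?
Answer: -1/206 ≈ -0.0048544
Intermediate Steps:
O(g) = -3 + 2*g (O(g) = -3 + 1*(g + g) = -3 + 1*(2*g) = -3 + 2*g)
x = -48 (x = -4 - 4*(8 + 3) = -4 - 4*11 = -4 - 44 = -48)
r(y, U) = -100 - U
1/(W((44 - 1*(-9)) - O(6)) + r(-25, x)) = 1/(-154 + (-100 - 1*(-48))) = 1/(-154 + (-100 + 48)) = 1/(-154 - 52) = 1/(-206) = -1/206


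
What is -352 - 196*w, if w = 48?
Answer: -9760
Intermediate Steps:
-352 - 196*w = -352 - 196*48 = -352 - 9408 = -9760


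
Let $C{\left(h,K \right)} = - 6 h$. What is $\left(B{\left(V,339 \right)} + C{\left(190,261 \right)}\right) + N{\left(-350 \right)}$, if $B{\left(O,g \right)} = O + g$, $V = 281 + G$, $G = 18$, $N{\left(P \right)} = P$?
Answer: $-852$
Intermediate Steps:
$V = 299$ ($V = 281 + 18 = 299$)
$\left(B{\left(V,339 \right)} + C{\left(190,261 \right)}\right) + N{\left(-350 \right)} = \left(\left(299 + 339\right) - 1140\right) - 350 = \left(638 - 1140\right) - 350 = -502 - 350 = -852$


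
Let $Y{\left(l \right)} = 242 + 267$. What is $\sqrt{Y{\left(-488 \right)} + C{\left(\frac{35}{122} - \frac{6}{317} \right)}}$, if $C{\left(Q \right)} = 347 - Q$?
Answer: $\frac{\sqrt{1279899825594}}{38674} \approx 29.253$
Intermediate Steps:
$Y{\left(l \right)} = 509$
$\sqrt{Y{\left(-488 \right)} + C{\left(\frac{35}{122} - \frac{6}{317} \right)}} = \sqrt{509 - \left(-347 - \frac{6}{317} + \frac{35}{122}\right)} = \sqrt{509 + \left(347 - \left(\frac{35}{122} - \frac{6}{317}\right)\right)} = \sqrt{509 + \left(347 - \frac{10363}{38674}\right)} = \sqrt{509 + \frac{13409515}{38674}} = \sqrt{\frac{33094581}{38674}} = \frac{\sqrt{1279899825594}}{38674}$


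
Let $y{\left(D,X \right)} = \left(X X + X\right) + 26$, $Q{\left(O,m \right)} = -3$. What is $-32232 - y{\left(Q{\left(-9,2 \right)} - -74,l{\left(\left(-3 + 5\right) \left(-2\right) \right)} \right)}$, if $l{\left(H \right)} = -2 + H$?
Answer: $-32288$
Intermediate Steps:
$y{\left(D,X \right)} = 26 + X + X^{2}$ ($y{\left(D,X \right)} = \left(X^{2} + X\right) + 26 = \left(X + X^{2}\right) + 26 = 26 + X + X^{2}$)
$-32232 - y{\left(Q{\left(-9,2 \right)} - -74,l{\left(\left(-3 + 5\right) \left(-2\right) \right)} \right)} = -32232 - \left(26 + \left(-2 + \left(-3 + 5\right) \left(-2\right)\right) + \left(-2 + \left(-3 + 5\right) \left(-2\right)\right)^{2}\right) = -32232 - \left(26 + \left(-2 + 2 \left(-2\right)\right) + \left(-2 + 2 \left(-2\right)\right)^{2}\right) = -32232 - \left(26 - 6 + \left(-2 - 4\right)^{2}\right) = -32232 - \left(26 - 6 + \left(-6\right)^{2}\right) = -32232 - \left(26 - 6 + 36\right) = -32232 - 56 = -32288$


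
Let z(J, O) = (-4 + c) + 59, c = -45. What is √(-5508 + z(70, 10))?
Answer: I*√5498 ≈ 74.148*I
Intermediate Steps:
z(J, O) = 10 (z(J, O) = (-4 - 45) + 59 = -49 + 59 = 10)
√(-5508 + z(70, 10)) = √(-5508 + 10) = √(-5498) = I*√5498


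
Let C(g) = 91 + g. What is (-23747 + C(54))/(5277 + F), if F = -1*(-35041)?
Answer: -11801/20159 ≈ -0.58540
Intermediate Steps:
F = 35041
(-23747 + C(54))/(5277 + F) = (-23747 + (91 + 54))/(5277 + 35041) = (-23747 + 145)/40318 = -23602*1/40318 = -11801/20159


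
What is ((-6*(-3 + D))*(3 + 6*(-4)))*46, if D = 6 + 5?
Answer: 46368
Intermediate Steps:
D = 11
((-6*(-3 + D))*(3 + 6*(-4)))*46 = ((-6*(-3 + 11))*(3 + 6*(-4)))*46 = ((-6*8)*(3 - 24))*46 = -48*(-21)*46 = 1008*46 = 46368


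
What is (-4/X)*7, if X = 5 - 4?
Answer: -28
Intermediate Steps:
X = 1
(-4/X)*7 = (-4/1)*7 = (1*(-4))*7 = -4*7 = -28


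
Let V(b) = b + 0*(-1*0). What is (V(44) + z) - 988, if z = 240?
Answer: -704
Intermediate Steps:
V(b) = b (V(b) = b + 0*0 = b + 0 = b)
(V(44) + z) - 988 = (44 + 240) - 988 = 284 - 988 = -704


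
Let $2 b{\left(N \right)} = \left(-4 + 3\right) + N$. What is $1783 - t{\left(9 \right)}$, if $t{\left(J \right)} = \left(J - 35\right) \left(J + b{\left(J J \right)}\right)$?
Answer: $3057$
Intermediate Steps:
$b{\left(N \right)} = - \frac{1}{2} + \frac{N}{2}$ ($b{\left(N \right)} = \frac{\left(-4 + 3\right) + N}{2} = \frac{-1 + N}{2} = - \frac{1}{2} + \frac{N}{2}$)
$t{\left(J \right)} = \left(-35 + J\right) \left(- \frac{1}{2} + J + \frac{J^{2}}{2}\right)$ ($t{\left(J \right)} = \left(J - 35\right) \left(J + \left(- \frac{1}{2} + \frac{J J}{2}\right)\right) = \left(-35 + J\right) \left(J + \left(- \frac{1}{2} + \frac{J^{2}}{2}\right)\right) = \left(-35 + J\right) \left(- \frac{1}{2} + J + \frac{J^{2}}{2}\right)$)
$1783 - t{\left(9 \right)} = 1783 - \left(\frac{35}{2} + \frac{9^{3}}{2} - \frac{639}{2} - \frac{33 \cdot 9^{2}}{2}\right) = 1783 - \left(\frac{35}{2} + \frac{1}{2} \cdot 729 - \frac{639}{2} - \frac{2673}{2}\right) = 1783 - \left(\frac{35}{2} + \frac{729}{2} - \frac{639}{2} - \frac{2673}{2}\right) = 1783 - -1274 = 1783 + 1274 = 3057$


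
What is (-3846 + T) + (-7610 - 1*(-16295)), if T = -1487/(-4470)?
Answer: 21631817/4470 ≈ 4839.3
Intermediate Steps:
T = 1487/4470 (T = -1487*(-1/4470) = 1487/4470 ≈ 0.33266)
(-3846 + T) + (-7610 - 1*(-16295)) = (-3846 + 1487/4470) + (-7610 - 1*(-16295)) = -17190133/4470 + (-7610 + 16295) = -17190133/4470 + 8685 = 21631817/4470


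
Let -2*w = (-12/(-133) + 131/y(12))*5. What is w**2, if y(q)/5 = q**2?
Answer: 679279969/1467196416 ≈ 0.46298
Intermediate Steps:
y(q) = 5*q**2
w = -26063/38304 (w = -(-12/(-133) + 131/((5*12**2)))*5/2 = -(-12*(-1/133) + 131/((5*144)))*5/2 = -(12/133 + 131/720)*5/2 = -26063*5/191520 = -1/2*26063/19152 = -26063/38304 ≈ -0.68042)
w**2 = (-26063/38304)**2 = 679279969/1467196416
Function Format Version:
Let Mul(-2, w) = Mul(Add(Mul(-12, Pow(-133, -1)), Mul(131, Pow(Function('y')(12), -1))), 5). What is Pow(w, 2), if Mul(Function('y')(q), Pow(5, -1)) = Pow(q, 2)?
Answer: Rational(679279969, 1467196416) ≈ 0.46298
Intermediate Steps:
Function('y')(q) = Mul(5, Pow(q, 2))
w = Rational(-26063, 38304) (w = Mul(Rational(-1, 2), Mul(Add(Mul(-12, Pow(-133, -1)), Mul(131, Pow(Mul(5, Pow(12, 2)), -1))), 5)) = Mul(Rational(-1, 2), Mul(Add(Mul(-12, Rational(-1, 133)), Mul(131, Pow(Mul(5, 144), -1))), 5)) = Mul(Rational(-1, 2), Mul(Add(Rational(12, 133), Mul(131, Pow(720, -1))), 5)) = Mul(Rational(-1, 2), Mul(Add(Rational(12, 133), Mul(131, Rational(1, 720))), 5)) = Mul(Rational(-1, 2), Mul(Add(Rational(12, 133), Rational(131, 720)), 5)) = Mul(Rational(-1, 2), Mul(Rational(26063, 95760), 5)) = Mul(Rational(-1, 2), Rational(26063, 19152)) = Rational(-26063, 38304) ≈ -0.68042)
Pow(w, 2) = Pow(Rational(-26063, 38304), 2) = Rational(679279969, 1467196416)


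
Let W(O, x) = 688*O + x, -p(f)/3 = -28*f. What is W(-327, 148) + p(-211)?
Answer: -242552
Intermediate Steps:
p(f) = 84*f (p(f) = -(-84)*f = 84*f)
W(O, x) = x + 688*O
W(-327, 148) + p(-211) = (148 + 688*(-327)) + 84*(-211) = (148 - 224976) - 17724 = -224828 - 17724 = -242552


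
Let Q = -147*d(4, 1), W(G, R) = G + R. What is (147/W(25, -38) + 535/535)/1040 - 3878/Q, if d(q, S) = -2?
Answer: -1873927/141960 ≈ -13.200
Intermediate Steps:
Q = 294 (Q = -147*(-2) = 294)
(147/W(25, -38) + 535/535)/1040 - 3878/Q = (147/(25 - 38) + 535/535)/1040 - 3878/294 = (147/(-13) + 535*(1/535))*(1/1040) - 3878*1/294 = (147*(-1/13) + 1)*(1/1040) - 277/21 = (-147/13 + 1)*(1/1040) - 277/21 = -134/13*1/1040 - 277/21 = -67/6760 - 277/21 = -1873927/141960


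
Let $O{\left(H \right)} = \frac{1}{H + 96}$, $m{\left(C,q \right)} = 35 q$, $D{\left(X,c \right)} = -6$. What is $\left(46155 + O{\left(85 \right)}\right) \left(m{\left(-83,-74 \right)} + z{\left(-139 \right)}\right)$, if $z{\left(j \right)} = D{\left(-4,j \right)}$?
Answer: $- \frac{21687129376}{181} \approx -1.1982 \cdot 10^{8}$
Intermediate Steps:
$O{\left(H \right)} = \frac{1}{96 + H}$
$z{\left(j \right)} = -6$
$\left(46155 + O{\left(85 \right)}\right) \left(m{\left(-83,-74 \right)} + z{\left(-139 \right)}\right) = \left(46155 + \frac{1}{96 + 85}\right) \left(35 \left(-74\right) - 6\right) = \left(46155 + \frac{1}{181}\right) \left(-2590 - 6\right) = \left(46155 + \frac{1}{181}\right) \left(-2596\right) = \frac{8354056}{181} \left(-2596\right) = - \frac{21687129376}{181}$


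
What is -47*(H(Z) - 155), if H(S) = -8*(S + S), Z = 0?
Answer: 7285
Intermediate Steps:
H(S) = -16*S
-47*(H(Z) - 155) = -47*(-16*0 - 155) = -47*(0 - 155) = -47*(-155) = 7285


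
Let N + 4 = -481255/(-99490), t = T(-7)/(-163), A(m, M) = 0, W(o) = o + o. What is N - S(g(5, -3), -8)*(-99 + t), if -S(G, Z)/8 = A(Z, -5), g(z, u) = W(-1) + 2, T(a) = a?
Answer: 16659/19898 ≈ 0.83722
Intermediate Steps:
W(o) = 2*o
g(z, u) = 0 (g(z, u) = 2*(-1) + 2 = -2 + 2 = 0)
S(G, Z) = 0 (S(G, Z) = -8*0 = 0)
t = 7/163 (t = -7/(-163) = -7*(-1/163) = 7/163 ≈ 0.042945)
N = 16659/19898 (N = -4 - 481255/(-99490) = -4 - 481255*(-1/99490) = -4 + 96251/19898 = 16659/19898 ≈ 0.83722)
N - S(g(5, -3), -8)*(-99 + t) = 16659/19898 - 0*(-99 + 7/163) = 16659/19898 - 0*(-16130)/163 = 16659/19898 - 1*0 = 16659/19898 + 0 = 16659/19898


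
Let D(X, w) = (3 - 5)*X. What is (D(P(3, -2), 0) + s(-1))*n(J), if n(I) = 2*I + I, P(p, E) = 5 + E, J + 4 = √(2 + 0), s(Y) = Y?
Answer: 84 - 21*√2 ≈ 54.302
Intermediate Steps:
J = -4 + √2 (J = -4 + √(2 + 0) = -4 + √2 ≈ -2.5858)
D(X, w) = -2*X
n(I) = 3*I
(D(P(3, -2), 0) + s(-1))*n(J) = (-2*(5 - 2) - 1)*(3*(-4 + √2)) = (-2*3 - 1)*(-12 + 3*√2) = (-6 - 1)*(-12 + 3*√2) = -7*(-12 + 3*√2) = 84 - 21*√2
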